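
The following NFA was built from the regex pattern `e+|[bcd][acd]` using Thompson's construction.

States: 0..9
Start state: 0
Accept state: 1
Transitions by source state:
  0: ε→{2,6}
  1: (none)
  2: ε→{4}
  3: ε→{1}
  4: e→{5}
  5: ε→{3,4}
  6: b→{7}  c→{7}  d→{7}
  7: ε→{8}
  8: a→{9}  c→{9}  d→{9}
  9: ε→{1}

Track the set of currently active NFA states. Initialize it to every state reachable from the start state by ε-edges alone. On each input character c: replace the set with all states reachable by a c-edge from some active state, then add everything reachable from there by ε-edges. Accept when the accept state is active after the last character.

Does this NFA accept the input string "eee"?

S₀ = ε-closure({0}) = {0,2,4,6}
'e' @ 1: {1,3,4,5}  ✓accept
'e' @ 2: {1,3,4,5}  ✓accept
'e' @ 3: {1,3,4,5}  ✓accept
final: {1,3,4,5}; accept 1 in set

Answer: ACCEPT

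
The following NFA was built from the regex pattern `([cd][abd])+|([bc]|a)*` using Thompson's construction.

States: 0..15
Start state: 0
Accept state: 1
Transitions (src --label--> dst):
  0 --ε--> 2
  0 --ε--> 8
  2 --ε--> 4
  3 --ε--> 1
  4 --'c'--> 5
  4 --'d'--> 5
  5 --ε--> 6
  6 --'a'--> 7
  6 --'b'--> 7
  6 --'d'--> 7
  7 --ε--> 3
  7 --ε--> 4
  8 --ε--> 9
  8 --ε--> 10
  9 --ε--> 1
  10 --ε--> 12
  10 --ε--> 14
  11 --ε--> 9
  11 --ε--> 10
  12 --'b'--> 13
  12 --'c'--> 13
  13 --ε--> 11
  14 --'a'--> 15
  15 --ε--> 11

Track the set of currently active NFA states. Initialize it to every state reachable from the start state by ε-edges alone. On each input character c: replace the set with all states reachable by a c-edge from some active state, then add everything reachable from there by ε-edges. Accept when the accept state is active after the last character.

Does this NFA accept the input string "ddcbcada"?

start: ε-closure({0}) = {0,1,2,4,8,9,10,12,14}
'd' @ 1: {5,6}
'd' @ 2: {1,3,4,7}  (accept∈set)
'c' @ 3: {5,6}
'b' @ 4: {1,3,4,7}  (accept∈set)
'c' @ 5: {5,6}
'a' @ 6: {1,3,4,7}  (accept∈set)
'd' @ 7: {5,6}
'a' @ 8: {1,3,4,7}  (accept∈set)
after full input: {1,3,4,7}  (accept=1 in)

Answer: ACCEPT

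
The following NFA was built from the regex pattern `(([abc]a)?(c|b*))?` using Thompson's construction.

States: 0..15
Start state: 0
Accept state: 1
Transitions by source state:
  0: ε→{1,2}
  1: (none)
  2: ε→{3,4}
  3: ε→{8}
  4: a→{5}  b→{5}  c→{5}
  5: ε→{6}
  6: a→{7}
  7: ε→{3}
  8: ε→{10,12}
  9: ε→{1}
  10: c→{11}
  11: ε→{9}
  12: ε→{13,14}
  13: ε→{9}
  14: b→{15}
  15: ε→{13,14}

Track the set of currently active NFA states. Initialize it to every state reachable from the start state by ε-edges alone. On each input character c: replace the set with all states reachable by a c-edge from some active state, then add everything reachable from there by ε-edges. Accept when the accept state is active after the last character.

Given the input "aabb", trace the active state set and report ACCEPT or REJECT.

initial (ε-close {0}): {0,1,2,3,4,8,9,10,12,13,14}
'a' @ 1: {5,6}
'a' @ 2: {1,3,7,8,9,10,12,13,14}  ✓accept
'b' @ 3: {1,9,13,14,15}  ✓accept
'b' @ 4: {1,9,13,14,15}  ✓accept
after full input: {1,9,13,14,15}  (accept=1 in)

Answer: ACCEPT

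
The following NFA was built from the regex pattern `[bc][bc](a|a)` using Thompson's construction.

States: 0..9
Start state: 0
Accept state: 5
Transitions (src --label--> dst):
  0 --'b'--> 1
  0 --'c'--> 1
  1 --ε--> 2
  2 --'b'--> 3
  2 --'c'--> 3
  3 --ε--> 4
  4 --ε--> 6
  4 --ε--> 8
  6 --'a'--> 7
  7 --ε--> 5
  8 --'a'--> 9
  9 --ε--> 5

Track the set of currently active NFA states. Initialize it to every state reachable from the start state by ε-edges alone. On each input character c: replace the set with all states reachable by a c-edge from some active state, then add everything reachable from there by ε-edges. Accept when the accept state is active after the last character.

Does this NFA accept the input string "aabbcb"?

Answer: REJECT

Steps:
initial (ε-close {0}): {0}
'a' @ 1: {}  — no active states
rest 'abbcb' ignored (set empty)
final: {}; accept 5 not in set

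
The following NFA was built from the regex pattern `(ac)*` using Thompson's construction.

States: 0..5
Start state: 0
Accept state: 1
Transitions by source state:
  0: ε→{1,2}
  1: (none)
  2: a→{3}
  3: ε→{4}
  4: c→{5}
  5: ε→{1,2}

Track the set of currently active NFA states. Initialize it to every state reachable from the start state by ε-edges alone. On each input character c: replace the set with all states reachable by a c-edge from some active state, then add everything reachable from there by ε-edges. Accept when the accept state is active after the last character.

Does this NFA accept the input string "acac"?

Answer: ACCEPT

Derivation:
start: ε-closure({0}) = {0,1,2}
'a' @ 1: {3,4}
'c' @ 2: {1,2,5}  [accepting]
'a' @ 3: {3,4}
'c' @ 4: {1,2,5}  [accepting]
final: {1,2,5}; accept 1 in set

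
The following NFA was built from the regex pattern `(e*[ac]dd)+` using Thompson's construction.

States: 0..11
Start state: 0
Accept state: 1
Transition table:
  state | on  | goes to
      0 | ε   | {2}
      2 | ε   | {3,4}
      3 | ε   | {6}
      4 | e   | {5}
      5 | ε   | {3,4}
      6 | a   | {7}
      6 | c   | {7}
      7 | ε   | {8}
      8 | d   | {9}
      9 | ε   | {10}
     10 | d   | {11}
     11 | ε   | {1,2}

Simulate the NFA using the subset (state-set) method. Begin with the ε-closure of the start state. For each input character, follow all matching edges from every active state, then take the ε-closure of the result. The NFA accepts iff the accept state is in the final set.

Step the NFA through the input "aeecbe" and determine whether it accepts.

S₀ = ε-closure({0}) = {0,2,3,4,6}
'a' @ 1: {7,8}
'e' @ 2: {}  — state set empty
rest 'ecbe' ignored (set empty)
final: {}; accept 1 not in set

Answer: REJECT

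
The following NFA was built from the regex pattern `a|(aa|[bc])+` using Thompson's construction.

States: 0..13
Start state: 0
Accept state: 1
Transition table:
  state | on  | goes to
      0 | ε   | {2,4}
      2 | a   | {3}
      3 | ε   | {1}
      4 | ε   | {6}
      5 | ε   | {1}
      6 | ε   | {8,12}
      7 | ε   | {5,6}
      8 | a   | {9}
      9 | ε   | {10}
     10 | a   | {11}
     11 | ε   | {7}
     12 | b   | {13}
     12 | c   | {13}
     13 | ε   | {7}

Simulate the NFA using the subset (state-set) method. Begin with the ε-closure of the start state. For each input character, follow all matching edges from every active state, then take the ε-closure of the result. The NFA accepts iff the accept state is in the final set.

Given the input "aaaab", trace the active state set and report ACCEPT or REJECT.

Answer: ACCEPT

Steps:
initial (ε-close {0}): {0,2,4,6,8,12}
'a' @ 1: {1,3,9,10}  ✓accept
'a' @ 2: {1,5,6,7,8,11,12}  ✓accept
'a' @ 3: {9,10}
'a' @ 4: {1,5,6,7,8,11,12}  ✓accept
'b' @ 5: {1,5,6,7,8,12,13}  ✓accept
end set {1,5,6,7,8,12,13} — state 1 in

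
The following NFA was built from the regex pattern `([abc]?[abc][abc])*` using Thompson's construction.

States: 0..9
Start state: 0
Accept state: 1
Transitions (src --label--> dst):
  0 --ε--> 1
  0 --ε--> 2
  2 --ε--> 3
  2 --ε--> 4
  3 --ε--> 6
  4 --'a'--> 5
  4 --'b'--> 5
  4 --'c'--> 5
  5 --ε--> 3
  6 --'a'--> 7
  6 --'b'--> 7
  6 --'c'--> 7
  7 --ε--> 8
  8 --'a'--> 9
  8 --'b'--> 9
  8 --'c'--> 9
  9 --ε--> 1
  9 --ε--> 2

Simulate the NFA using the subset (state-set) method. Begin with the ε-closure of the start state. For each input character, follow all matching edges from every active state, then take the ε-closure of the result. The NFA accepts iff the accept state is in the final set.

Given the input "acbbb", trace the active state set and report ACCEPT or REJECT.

S₀ = ε-closure({0}) = {0,1,2,3,4,6}
'a' @ 1: {3,5,6,7,8}
'c' @ 2: {1,2,3,4,6,7,8,9}  ✓accept
'b' @ 3: {1,2,3,4,5,6,7,8,9}  ✓accept
'b' @ 4: {1,2,3,4,5,6,7,8,9}  ✓accept
'b' @ 5: {1,2,3,4,5,6,7,8,9}  ✓accept
final: {1,2,3,4,5,6,7,8,9}; accept 1 in set

Answer: ACCEPT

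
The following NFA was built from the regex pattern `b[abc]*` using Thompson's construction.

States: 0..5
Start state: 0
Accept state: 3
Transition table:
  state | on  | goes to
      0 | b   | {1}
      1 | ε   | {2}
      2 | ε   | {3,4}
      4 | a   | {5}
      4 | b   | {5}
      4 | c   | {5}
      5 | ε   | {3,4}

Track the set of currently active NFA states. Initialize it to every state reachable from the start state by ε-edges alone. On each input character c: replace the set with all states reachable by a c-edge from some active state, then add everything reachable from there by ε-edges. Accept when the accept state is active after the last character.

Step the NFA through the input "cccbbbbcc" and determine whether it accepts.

Answer: REJECT

Derivation:
start: ε-closure({0}) = {0}
'c' @ 1: {}  — dead — no transitions
rest 'ccbbbbcc' ignored (set empty)
after full input: {}  (accept=3 not in)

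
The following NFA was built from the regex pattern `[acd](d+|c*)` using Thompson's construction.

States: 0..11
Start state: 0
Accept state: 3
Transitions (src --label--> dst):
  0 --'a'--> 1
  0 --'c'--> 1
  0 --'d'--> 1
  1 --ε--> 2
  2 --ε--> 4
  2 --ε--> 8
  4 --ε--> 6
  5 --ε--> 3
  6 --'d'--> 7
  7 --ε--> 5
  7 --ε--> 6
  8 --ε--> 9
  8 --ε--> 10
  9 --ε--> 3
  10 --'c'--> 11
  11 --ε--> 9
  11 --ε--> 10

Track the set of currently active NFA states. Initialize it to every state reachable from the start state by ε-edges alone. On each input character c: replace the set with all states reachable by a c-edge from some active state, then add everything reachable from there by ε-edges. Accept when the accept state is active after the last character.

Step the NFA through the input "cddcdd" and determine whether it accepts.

initial (ε-close {0}): {0}
'c' @ 1: {1,2,3,4,6,8,9,10}  [accepting]
'd' @ 2: {3,5,6,7}  [accepting]
'd' @ 3: {3,5,6,7}  [accepting]
'c' @ 4: {}  — dead — no transitions
rest 'dd' ignored (set empty)
after full input: {}  (accept=3 not in)

Answer: REJECT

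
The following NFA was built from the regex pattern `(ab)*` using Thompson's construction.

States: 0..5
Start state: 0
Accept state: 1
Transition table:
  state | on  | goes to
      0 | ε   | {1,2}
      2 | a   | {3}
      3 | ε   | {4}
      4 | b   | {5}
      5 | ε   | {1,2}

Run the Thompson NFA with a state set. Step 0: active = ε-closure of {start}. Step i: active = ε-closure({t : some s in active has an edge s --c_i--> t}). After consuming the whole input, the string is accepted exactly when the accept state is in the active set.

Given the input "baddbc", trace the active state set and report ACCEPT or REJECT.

start: ε-closure({0}) = {0,1,2}
'b' @ 1: {}  — dead — no transitions
rest 'addbc' ignored (set empty)
final: {}; accept 1 not in set

Answer: REJECT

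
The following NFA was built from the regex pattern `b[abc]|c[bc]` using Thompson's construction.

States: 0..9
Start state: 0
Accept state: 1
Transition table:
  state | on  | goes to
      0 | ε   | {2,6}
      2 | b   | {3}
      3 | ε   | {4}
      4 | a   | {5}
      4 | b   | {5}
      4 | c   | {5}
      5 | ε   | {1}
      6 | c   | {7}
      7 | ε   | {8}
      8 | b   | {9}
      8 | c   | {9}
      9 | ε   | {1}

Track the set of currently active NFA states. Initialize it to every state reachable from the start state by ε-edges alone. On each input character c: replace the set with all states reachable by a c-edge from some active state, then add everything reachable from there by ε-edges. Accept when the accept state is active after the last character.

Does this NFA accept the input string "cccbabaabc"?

initial (ε-close {0}): {0,2,6}
'c' @ 1: {7,8}
'c' @ 2: {1,9}  (accept∈set)
'c' @ 3: {}  — state set empty
rest 'babaabc' ignored (set empty)
final: {}; accept 1 not in set

Answer: REJECT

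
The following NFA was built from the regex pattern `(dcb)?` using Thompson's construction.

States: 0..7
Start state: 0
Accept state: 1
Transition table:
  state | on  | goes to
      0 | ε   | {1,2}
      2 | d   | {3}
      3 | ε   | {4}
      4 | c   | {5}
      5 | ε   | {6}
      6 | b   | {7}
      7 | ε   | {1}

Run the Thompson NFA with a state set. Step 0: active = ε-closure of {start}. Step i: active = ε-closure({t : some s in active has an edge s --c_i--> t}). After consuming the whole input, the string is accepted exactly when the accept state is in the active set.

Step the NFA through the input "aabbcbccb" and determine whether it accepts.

Answer: REJECT

Trace:
S₀ = ε-closure({0}) = {0,1,2}
'a' @ 1: {}  — dead — no transitions
rest 'abbcbccb' ignored (set empty)
end set {} — state 1 not in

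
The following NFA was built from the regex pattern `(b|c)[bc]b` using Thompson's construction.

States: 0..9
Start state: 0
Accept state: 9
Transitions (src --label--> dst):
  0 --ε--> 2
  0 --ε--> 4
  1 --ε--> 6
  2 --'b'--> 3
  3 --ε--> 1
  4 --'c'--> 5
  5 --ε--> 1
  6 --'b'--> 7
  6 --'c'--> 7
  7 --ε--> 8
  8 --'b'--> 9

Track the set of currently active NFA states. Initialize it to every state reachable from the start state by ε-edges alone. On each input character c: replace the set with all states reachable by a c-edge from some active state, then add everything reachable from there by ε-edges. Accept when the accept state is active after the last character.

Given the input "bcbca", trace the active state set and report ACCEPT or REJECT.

Answer: REJECT

Derivation:
start: ε-closure({0}) = {0,2,4}
'b' @ 1: {1,3,6}
'c' @ 2: {7,8}
'b' @ 3: {9}  [accepting]
'c' @ 4: {}  — dead — no transitions
rest 'a' ignored (set empty)
after full input: {}  (accept=9 not in)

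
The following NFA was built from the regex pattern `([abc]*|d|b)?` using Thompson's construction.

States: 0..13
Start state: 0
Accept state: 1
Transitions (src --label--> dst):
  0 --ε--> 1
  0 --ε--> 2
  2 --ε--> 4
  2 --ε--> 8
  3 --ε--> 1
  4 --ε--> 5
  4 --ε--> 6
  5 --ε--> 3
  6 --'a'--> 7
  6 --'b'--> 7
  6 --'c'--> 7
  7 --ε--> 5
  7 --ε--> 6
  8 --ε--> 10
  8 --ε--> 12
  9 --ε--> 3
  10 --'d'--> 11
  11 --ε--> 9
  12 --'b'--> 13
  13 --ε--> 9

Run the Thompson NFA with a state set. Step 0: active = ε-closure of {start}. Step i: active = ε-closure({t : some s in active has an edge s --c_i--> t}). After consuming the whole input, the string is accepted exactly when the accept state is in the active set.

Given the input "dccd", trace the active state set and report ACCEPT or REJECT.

start: ε-closure({0}) = {0,1,2,3,4,5,6,8,10,12}
'd' @ 1: {1,3,9,11}  (accept∈set)
'c' @ 2: {}  — dead — no transitions
rest 'cd' ignored (set empty)
final: {}; accept 1 not in set

Answer: REJECT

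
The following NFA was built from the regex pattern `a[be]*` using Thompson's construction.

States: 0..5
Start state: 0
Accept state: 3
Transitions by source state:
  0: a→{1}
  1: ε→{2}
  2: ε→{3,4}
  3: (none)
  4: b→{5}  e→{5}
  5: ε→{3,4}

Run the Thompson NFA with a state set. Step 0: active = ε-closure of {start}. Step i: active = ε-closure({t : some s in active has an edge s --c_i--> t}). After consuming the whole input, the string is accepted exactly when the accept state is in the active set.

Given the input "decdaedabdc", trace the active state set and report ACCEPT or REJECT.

Answer: REJECT

Steps:
S₀ = ε-closure({0}) = {0}
'd' @ 1: {}  — dead — no transitions
rest 'ecdaedabdc' ignored (set empty)
after full input: {}  (accept=3 not in)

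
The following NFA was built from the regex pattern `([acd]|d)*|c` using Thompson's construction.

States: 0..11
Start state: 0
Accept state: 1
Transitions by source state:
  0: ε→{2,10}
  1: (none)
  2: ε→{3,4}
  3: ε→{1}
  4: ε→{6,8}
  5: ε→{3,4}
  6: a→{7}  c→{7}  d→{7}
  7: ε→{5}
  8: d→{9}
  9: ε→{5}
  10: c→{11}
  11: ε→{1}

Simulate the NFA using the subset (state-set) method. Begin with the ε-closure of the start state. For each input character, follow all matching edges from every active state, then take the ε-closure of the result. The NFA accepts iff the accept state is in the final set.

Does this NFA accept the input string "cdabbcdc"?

start: ε-closure({0}) = {0,1,2,3,4,6,8,10}
'c' @ 1: {1,3,4,5,6,7,8,11}  (accept∈set)
'd' @ 2: {1,3,4,5,6,7,8,9}  (accept∈set)
'a' @ 3: {1,3,4,5,6,7,8}  (accept∈set)
'b' @ 4: {}  — dead — no transitions
rest 'bcdc' ignored (set empty)
end set {} — state 1 not in

Answer: REJECT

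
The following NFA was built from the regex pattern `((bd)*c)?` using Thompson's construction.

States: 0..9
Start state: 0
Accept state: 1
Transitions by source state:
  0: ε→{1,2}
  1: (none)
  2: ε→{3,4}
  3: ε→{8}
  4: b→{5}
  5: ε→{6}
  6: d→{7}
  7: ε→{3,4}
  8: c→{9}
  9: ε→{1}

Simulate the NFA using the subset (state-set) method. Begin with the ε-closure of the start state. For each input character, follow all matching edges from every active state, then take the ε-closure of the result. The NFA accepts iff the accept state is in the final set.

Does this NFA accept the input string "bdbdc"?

start: ε-closure({0}) = {0,1,2,3,4,8}
'b' @ 1: {5,6}
'd' @ 2: {3,4,7,8}
'b' @ 3: {5,6}
'd' @ 4: {3,4,7,8}
'c' @ 5: {1,9}  ✓accept
after full input: {1,9}  (accept=1 in)

Answer: ACCEPT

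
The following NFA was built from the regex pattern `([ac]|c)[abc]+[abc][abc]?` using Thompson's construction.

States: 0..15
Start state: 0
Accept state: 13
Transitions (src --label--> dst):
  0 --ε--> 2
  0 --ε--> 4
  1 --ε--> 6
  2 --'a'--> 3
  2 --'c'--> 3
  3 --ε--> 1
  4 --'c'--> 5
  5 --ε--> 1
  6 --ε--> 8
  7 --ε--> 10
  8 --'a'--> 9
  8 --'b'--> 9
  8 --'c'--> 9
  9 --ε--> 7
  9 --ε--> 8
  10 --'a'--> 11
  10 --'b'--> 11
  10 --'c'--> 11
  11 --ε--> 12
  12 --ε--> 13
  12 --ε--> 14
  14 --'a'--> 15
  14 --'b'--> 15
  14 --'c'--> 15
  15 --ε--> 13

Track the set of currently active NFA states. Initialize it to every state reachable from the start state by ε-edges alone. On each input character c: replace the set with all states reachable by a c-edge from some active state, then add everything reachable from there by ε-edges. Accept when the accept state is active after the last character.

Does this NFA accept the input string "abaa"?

Answer: ACCEPT

Trace:
initial (ε-close {0}): {0,2,4}
'a' @ 1: {1,3,6,8}
'b' @ 2: {7,8,9,10}
'a' @ 3: {7,8,9,10,11,12,13,14}  [accepting]
'a' @ 4: {7,8,9,10,11,12,13,14,15}  [accepting]
after full input: {7,8,9,10,11,12,13,14,15}  (accept=13 in)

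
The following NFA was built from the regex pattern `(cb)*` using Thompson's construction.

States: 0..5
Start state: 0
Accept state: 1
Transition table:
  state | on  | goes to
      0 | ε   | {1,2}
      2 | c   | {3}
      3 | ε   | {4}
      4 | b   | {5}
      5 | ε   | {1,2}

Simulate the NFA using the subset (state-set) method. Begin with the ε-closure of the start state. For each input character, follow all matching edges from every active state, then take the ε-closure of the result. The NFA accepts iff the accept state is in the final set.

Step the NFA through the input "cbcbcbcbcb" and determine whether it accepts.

Answer: ACCEPT

Trace:
S₀ = ε-closure({0}) = {0,1,2}
'c' @ 1: {3,4}
'b' @ 2: {1,2,5}  ✓accept
'c' @ 3: {3,4}
'b' @ 4: {1,2,5}  ✓accept
'c' @ 5: {3,4}
'b' @ 6: {1,2,5}  ✓accept
'c' @ 7: {3,4}
'b' @ 8: {1,2,5}  ✓accept
'c' @ 9: {3,4}
'b' @ 10: {1,2,5}  ✓accept
after full input: {1,2,5}  (accept=1 in)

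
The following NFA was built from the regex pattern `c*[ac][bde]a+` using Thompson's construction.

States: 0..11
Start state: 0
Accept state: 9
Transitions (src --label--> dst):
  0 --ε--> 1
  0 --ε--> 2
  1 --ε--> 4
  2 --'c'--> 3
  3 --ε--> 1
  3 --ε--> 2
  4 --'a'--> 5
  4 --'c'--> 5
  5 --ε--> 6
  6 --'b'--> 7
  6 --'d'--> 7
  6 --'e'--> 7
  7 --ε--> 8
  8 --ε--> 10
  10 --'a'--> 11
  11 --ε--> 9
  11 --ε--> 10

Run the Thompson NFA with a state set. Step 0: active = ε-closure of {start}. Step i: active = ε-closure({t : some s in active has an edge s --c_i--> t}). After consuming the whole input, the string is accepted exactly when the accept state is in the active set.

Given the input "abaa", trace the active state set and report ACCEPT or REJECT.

Answer: ACCEPT

Steps:
start: ε-closure({0}) = {0,1,2,4}
'a' @ 1: {5,6}
'b' @ 2: {7,8,10}
'a' @ 3: {9,10,11}  (accept∈set)
'a' @ 4: {9,10,11}  (accept∈set)
after full input: {9,10,11}  (accept=9 in)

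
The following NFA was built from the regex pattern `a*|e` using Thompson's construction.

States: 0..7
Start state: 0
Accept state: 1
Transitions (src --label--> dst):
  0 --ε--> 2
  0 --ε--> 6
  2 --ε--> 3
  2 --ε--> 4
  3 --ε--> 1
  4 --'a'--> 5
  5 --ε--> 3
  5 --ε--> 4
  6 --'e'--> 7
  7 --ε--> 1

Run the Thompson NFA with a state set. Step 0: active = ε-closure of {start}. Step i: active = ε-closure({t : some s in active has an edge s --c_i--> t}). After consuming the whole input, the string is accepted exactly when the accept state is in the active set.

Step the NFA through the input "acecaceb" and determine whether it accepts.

Answer: REJECT

Trace:
start: ε-closure({0}) = {0,1,2,3,4,6}
'a' @ 1: {1,3,4,5}  [accepting]
'c' @ 2: {}  — state set empty
rest 'ecaceb' ignored (set empty)
end set {} — state 1 not in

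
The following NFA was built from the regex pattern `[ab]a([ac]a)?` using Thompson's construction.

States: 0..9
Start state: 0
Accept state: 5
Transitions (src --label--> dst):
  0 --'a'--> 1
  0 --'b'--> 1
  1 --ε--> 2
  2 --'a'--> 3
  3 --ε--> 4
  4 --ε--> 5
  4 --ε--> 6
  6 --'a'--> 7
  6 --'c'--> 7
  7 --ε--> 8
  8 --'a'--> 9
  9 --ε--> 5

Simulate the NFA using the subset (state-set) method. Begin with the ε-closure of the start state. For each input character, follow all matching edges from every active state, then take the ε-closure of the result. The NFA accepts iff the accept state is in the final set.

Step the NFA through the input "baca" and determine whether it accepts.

Answer: ACCEPT

Trace:
initial (ε-close {0}): {0}
'b' @ 1: {1,2}
'a' @ 2: {3,4,5,6}  ✓accept
'c' @ 3: {7,8}
'a' @ 4: {5,9}  ✓accept
end set {5,9} — state 5 in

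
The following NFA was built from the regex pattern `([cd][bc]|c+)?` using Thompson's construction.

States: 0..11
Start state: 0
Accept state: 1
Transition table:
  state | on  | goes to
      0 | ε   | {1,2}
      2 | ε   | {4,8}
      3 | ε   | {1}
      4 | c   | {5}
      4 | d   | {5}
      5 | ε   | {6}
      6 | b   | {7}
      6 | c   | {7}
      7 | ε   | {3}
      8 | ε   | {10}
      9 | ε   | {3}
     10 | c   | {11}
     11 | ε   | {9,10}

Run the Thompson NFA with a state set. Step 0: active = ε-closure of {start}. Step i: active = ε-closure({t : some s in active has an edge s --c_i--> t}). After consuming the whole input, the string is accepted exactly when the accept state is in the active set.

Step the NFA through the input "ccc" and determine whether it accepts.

initial (ε-close {0}): {0,1,2,4,8,10}
'c' @ 1: {1,3,5,6,9,10,11}  [accepting]
'c' @ 2: {1,3,7,9,10,11}  [accepting]
'c' @ 3: {1,3,9,10,11}  [accepting]
after full input: {1,3,9,10,11}  (accept=1 in)

Answer: ACCEPT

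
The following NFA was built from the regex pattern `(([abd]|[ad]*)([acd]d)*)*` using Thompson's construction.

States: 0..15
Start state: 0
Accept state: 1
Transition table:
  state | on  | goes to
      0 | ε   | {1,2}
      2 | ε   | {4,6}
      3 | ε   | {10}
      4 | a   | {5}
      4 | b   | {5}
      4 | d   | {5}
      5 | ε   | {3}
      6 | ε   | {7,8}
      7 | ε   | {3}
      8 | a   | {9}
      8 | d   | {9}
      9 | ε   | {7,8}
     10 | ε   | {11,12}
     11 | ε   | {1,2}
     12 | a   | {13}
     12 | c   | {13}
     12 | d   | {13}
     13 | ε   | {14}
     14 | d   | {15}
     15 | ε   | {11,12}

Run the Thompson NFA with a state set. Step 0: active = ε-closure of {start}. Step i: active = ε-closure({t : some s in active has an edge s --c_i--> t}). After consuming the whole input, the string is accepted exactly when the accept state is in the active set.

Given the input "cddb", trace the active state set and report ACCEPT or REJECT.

initial (ε-close {0}): {0,1,2,3,4,6,7,8,10,11,12}
'c' @ 1: {13,14}
'd' @ 2: {1,2,3,4,6,7,8,10,11,12,15}  [accepting]
'd' @ 3: {1,2,3,4,5,6,7,8,9,10,11,12,13,14}  [accepting]
'b' @ 4: {1,2,3,4,5,6,7,8,10,11,12}  [accepting]
after full input: {1,2,3,4,5,6,7,8,10,11,12}  (accept=1 in)

Answer: ACCEPT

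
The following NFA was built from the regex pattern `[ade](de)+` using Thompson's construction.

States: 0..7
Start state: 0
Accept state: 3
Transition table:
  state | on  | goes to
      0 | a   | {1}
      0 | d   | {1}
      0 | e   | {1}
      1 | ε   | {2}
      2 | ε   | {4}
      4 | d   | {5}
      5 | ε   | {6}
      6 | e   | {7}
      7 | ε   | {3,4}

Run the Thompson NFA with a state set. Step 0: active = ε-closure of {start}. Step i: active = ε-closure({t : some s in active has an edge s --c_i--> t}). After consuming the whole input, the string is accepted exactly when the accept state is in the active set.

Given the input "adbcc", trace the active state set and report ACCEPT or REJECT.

start: ε-closure({0}) = {0}
'a' @ 1: {1,2,4}
'd' @ 2: {5,6}
'b' @ 3: {}  — dead — no transitions
rest 'cc' ignored (set empty)
end set {} — state 3 not in

Answer: REJECT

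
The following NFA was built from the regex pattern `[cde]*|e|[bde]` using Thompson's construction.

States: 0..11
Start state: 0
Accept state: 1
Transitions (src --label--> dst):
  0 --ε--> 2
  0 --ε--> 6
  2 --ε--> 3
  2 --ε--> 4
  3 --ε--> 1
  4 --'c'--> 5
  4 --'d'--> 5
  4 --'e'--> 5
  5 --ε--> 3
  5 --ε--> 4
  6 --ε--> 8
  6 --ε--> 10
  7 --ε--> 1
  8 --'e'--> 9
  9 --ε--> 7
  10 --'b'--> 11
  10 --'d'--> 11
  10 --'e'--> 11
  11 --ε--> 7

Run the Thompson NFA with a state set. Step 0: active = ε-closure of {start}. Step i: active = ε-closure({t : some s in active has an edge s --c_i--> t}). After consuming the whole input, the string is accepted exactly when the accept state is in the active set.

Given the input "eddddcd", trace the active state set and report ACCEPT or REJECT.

initial (ε-close {0}): {0,1,2,3,4,6,8,10}
'e' @ 1: {1,3,4,5,7,9,11}  (accept∈set)
'd' @ 2: {1,3,4,5}  (accept∈set)
'd' @ 3: {1,3,4,5}  (accept∈set)
'd' @ 4: {1,3,4,5}  (accept∈set)
'd' @ 5: {1,3,4,5}  (accept∈set)
'c' @ 6: {1,3,4,5}  (accept∈set)
'd' @ 7: {1,3,4,5}  (accept∈set)
end set {1,3,4,5} — state 1 in

Answer: ACCEPT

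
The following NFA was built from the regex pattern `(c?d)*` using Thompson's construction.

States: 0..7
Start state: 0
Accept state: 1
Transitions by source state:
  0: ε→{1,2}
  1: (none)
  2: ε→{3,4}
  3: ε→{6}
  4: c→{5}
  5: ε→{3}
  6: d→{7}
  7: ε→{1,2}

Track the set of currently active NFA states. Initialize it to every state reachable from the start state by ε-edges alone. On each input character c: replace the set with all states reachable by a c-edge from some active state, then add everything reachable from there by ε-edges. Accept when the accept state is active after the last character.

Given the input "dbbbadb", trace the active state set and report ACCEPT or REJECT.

Answer: REJECT

Derivation:
S₀ = ε-closure({0}) = {0,1,2,3,4,6}
'd' @ 1: {1,2,3,4,6,7}  ✓accept
'b' @ 2: {}  — state set empty
rest 'bbadb' ignored (set empty)
end set {} — state 1 not in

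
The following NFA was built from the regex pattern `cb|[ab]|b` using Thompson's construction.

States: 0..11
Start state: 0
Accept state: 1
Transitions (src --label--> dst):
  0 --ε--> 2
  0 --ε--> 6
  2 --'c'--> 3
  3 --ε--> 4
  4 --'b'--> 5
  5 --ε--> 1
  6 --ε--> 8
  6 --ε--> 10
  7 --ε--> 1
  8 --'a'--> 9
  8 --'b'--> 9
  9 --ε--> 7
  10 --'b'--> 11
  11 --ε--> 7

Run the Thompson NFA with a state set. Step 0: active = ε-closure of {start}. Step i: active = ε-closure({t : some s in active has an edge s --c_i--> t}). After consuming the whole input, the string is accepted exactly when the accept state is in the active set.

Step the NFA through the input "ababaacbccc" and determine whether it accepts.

Answer: REJECT

Derivation:
initial (ε-close {0}): {0,2,6,8,10}
'a' @ 1: {1,7,9}  ✓accept
'b' @ 2: {}  — no active states
rest 'abaacbccc' ignored (set empty)
final: {}; accept 1 not in set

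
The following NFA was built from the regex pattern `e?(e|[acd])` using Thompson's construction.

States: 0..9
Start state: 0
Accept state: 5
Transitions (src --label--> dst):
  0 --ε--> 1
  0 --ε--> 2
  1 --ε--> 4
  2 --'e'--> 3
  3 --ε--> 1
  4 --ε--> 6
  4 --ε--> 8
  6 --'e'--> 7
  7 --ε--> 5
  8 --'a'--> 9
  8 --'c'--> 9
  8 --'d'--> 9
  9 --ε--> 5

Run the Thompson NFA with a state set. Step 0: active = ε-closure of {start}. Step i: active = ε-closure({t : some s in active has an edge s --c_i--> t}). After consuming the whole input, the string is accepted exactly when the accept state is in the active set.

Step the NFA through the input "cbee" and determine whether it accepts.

Answer: REJECT

Derivation:
S₀ = ε-closure({0}) = {0,1,2,4,6,8}
'c' @ 1: {5,9}  [accepting]
'b' @ 2: {}  — dead — no transitions
rest 'ee' ignored (set empty)
after full input: {}  (accept=5 not in)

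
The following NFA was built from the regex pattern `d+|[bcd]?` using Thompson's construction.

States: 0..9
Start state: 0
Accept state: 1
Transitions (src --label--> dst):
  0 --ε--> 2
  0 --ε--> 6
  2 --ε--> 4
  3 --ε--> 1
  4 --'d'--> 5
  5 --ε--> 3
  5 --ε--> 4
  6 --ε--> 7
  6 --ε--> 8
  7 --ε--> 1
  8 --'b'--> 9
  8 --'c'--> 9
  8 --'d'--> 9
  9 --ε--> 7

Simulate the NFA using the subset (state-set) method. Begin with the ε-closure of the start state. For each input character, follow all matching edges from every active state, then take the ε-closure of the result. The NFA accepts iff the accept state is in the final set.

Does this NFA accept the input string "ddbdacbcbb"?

Answer: REJECT

Steps:
start: ε-closure({0}) = {0,1,2,4,6,7,8}
'd' @ 1: {1,3,4,5,7,9}  [accepting]
'd' @ 2: {1,3,4,5}  [accepting]
'b' @ 3: {}  — dead — no transitions
rest 'dacbcbb' ignored (set empty)
end set {} — state 1 not in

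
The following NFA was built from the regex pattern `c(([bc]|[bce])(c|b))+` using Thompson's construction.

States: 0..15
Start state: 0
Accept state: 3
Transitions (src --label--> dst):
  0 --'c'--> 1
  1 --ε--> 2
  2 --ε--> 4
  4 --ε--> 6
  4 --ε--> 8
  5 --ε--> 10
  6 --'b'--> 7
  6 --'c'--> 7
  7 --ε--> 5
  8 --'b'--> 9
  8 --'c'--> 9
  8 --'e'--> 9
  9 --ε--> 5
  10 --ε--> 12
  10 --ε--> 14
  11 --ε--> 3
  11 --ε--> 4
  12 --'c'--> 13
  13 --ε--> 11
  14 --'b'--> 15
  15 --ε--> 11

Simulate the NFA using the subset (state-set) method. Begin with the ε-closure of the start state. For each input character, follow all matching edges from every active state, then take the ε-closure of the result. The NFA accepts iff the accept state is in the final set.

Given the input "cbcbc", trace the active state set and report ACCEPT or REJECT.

initial (ε-close {0}): {0}
'c' @ 1: {1,2,4,6,8}
'b' @ 2: {5,7,9,10,12,14}
'c' @ 3: {3,4,6,8,11,13}  (accept∈set)
'b' @ 4: {5,7,9,10,12,14}
'c' @ 5: {3,4,6,8,11,13}  (accept∈set)
after full input: {3,4,6,8,11,13}  (accept=3 in)

Answer: ACCEPT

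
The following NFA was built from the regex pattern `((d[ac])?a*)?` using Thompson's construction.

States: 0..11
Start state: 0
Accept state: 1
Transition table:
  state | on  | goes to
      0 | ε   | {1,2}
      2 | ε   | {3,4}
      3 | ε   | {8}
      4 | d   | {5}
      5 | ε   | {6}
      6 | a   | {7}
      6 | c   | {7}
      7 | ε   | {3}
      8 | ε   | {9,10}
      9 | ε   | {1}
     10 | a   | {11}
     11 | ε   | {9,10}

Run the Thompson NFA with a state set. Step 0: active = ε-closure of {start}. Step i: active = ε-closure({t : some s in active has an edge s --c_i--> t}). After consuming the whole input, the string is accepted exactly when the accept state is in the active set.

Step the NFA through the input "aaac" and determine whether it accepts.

Answer: REJECT

Steps:
S₀ = ε-closure({0}) = {0,1,2,3,4,8,9,10}
'a' @ 1: {1,9,10,11}  ✓accept
'a' @ 2: {1,9,10,11}  ✓accept
'a' @ 3: {1,9,10,11}  ✓accept
'c' @ 4: {}  — state set empty
end set {} — state 1 not in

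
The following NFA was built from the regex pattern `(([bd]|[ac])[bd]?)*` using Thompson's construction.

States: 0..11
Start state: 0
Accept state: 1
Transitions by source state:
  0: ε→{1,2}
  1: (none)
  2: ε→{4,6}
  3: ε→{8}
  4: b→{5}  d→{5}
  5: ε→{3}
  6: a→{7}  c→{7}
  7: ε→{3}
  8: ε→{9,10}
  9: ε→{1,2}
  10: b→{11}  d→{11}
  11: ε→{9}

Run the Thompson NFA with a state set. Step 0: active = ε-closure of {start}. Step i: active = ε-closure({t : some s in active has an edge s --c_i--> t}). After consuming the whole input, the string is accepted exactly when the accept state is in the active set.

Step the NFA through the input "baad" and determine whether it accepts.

initial (ε-close {0}): {0,1,2,4,6}
'b' @ 1: {1,2,3,4,5,6,8,9,10}  [accepting]
'a' @ 2: {1,2,3,4,6,7,8,9,10}  [accepting]
'a' @ 3: {1,2,3,4,6,7,8,9,10}  [accepting]
'd' @ 4: {1,2,3,4,5,6,8,9,10,11}  [accepting]
after full input: {1,2,3,4,5,6,8,9,10,11}  (accept=1 in)

Answer: ACCEPT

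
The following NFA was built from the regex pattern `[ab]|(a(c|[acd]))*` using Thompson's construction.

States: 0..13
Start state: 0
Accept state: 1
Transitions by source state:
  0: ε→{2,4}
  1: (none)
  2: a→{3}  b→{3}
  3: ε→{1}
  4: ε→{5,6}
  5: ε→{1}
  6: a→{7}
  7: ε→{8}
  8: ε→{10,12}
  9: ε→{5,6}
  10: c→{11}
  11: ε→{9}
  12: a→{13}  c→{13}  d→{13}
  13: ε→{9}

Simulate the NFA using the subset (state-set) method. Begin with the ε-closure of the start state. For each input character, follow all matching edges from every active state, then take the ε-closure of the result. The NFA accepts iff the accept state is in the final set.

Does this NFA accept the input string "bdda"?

S₀ = ε-closure({0}) = {0,1,2,4,5,6}
'b' @ 1: {1,3}  ✓accept
'd' @ 2: {}  — no active states
rest 'da' ignored (set empty)
final: {}; accept 1 not in set

Answer: REJECT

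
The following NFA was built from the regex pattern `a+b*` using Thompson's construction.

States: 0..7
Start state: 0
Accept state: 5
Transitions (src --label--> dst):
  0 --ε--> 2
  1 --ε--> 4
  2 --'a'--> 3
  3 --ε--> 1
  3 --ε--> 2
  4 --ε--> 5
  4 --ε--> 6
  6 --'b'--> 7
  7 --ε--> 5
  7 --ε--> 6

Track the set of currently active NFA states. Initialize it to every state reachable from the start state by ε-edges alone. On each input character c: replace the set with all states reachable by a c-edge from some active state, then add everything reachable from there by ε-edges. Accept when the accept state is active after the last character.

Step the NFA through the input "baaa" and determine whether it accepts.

S₀ = ε-closure({0}) = {0,2}
'b' @ 1: {}  — state set empty
rest 'aaa' ignored (set empty)
after full input: {}  (accept=5 not in)

Answer: REJECT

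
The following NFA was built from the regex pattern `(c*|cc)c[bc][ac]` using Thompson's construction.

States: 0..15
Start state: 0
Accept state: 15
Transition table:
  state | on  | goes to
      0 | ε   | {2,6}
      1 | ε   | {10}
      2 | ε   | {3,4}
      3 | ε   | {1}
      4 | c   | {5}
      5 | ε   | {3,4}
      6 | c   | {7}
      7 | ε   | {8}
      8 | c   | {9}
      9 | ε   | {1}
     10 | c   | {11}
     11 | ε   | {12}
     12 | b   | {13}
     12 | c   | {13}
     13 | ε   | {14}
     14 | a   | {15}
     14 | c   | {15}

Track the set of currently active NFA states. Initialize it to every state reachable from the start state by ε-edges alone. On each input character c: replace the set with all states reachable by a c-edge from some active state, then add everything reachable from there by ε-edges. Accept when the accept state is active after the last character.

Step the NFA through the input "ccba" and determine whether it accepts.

Answer: ACCEPT

Derivation:
initial (ε-close {0}): {0,1,2,3,4,6,10}
'c' @ 1: {1,3,4,5,7,8,10,11,12}
'c' @ 2: {1,3,4,5,9,10,11,12,13,14}
'b' @ 3: {13,14}
'a' @ 4: {15}  [accepting]
final: {15}; accept 15 in set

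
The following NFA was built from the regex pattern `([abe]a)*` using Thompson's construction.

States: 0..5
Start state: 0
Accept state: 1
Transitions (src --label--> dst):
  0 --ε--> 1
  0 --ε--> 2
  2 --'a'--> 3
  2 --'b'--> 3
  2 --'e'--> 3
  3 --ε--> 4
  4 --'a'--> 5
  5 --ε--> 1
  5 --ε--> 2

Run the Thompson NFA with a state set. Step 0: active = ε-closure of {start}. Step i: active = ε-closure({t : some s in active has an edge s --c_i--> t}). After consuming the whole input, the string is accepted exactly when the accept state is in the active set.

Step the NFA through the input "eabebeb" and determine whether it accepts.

S₀ = ε-closure({0}) = {0,1,2}
'e' @ 1: {3,4}
'a' @ 2: {1,2,5}  ✓accept
'b' @ 3: {3,4}
'e' @ 4: {}  — dead — no transitions
rest 'beb' ignored (set empty)
final: {}; accept 1 not in set

Answer: REJECT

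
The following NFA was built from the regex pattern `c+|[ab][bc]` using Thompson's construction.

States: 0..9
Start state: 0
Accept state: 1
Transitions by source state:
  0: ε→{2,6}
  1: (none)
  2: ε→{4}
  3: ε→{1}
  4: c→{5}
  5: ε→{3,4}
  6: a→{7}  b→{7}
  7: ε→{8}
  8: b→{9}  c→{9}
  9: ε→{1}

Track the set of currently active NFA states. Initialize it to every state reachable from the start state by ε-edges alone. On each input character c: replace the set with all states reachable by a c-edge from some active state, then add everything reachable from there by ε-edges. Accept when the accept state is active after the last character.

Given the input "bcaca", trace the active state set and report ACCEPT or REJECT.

initial (ε-close {0}): {0,2,4,6}
'b' @ 1: {7,8}
'c' @ 2: {1,9}  [accepting]
'a' @ 3: {}  — no active states
rest 'ca' ignored (set empty)
final: {}; accept 1 not in set

Answer: REJECT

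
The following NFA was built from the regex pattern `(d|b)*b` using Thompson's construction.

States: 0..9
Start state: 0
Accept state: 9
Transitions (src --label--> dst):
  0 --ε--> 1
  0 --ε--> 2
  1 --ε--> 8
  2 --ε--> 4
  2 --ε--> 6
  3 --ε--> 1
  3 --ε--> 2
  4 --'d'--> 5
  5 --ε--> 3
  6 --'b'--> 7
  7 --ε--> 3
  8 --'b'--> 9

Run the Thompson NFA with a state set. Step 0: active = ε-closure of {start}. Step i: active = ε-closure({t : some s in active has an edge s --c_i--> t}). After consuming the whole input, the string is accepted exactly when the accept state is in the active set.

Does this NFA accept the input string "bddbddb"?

Answer: ACCEPT

Steps:
S₀ = ε-closure({0}) = {0,1,2,4,6,8}
'b' @ 1: {1,2,3,4,6,7,8,9}  ✓accept
'd' @ 2: {1,2,3,4,5,6,8}
'd' @ 3: {1,2,3,4,5,6,8}
'b' @ 4: {1,2,3,4,6,7,8,9}  ✓accept
'd' @ 5: {1,2,3,4,5,6,8}
'd' @ 6: {1,2,3,4,5,6,8}
'b' @ 7: {1,2,3,4,6,7,8,9}  ✓accept
final: {1,2,3,4,6,7,8,9}; accept 9 in set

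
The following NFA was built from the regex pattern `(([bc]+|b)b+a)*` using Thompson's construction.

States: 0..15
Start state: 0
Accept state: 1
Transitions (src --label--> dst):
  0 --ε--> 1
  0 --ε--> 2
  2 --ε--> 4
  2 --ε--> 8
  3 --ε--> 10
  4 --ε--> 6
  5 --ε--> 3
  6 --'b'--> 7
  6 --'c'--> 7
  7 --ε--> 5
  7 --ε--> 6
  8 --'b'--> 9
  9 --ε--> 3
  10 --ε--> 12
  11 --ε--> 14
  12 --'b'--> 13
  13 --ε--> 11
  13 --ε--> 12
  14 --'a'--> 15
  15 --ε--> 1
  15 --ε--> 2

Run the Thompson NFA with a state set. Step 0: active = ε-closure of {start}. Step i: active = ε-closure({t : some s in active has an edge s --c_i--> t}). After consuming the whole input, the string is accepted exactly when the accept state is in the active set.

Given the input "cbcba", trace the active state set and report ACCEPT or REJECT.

Answer: ACCEPT

Derivation:
start: ε-closure({0}) = {0,1,2,4,6,8}
'c' @ 1: {3,5,6,7,10,12}
'b' @ 2: {3,5,6,7,10,11,12,13,14}
'c' @ 3: {3,5,6,7,10,12}
'b' @ 4: {3,5,6,7,10,11,12,13,14}
'a' @ 5: {1,2,4,6,8,15}  (accept∈set)
after full input: {1,2,4,6,8,15}  (accept=1 in)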